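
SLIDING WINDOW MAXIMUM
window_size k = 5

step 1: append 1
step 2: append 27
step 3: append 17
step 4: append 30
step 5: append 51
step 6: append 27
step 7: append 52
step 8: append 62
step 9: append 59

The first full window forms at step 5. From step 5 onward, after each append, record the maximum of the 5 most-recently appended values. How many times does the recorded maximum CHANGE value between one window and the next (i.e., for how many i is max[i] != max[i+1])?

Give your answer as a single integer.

Answer: 2

Derivation:
step 1: append 1 -> window=[1] (not full yet)
step 2: append 27 -> window=[1, 27] (not full yet)
step 3: append 17 -> window=[1, 27, 17] (not full yet)
step 4: append 30 -> window=[1, 27, 17, 30] (not full yet)
step 5: append 51 -> window=[1, 27, 17, 30, 51] -> max=51
step 6: append 27 -> window=[27, 17, 30, 51, 27] -> max=51
step 7: append 52 -> window=[17, 30, 51, 27, 52] -> max=52
step 8: append 62 -> window=[30, 51, 27, 52, 62] -> max=62
step 9: append 59 -> window=[51, 27, 52, 62, 59] -> max=62
Recorded maximums: 51 51 52 62 62
Changes between consecutive maximums: 2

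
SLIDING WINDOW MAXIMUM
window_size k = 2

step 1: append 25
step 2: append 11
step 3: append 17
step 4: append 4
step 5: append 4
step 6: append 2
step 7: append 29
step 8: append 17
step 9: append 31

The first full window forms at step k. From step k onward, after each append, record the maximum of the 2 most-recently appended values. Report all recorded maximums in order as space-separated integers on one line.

step 1: append 25 -> window=[25] (not full yet)
step 2: append 11 -> window=[25, 11] -> max=25
step 3: append 17 -> window=[11, 17] -> max=17
step 4: append 4 -> window=[17, 4] -> max=17
step 5: append 4 -> window=[4, 4] -> max=4
step 6: append 2 -> window=[4, 2] -> max=4
step 7: append 29 -> window=[2, 29] -> max=29
step 8: append 17 -> window=[29, 17] -> max=29
step 9: append 31 -> window=[17, 31] -> max=31

Answer: 25 17 17 4 4 29 29 31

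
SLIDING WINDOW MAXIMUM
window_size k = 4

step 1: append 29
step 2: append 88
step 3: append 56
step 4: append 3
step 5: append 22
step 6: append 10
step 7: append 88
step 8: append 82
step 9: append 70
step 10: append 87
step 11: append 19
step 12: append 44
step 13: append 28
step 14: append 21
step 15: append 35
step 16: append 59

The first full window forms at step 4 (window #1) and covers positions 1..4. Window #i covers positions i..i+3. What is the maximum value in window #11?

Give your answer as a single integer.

Answer: 44

Derivation:
step 1: append 29 -> window=[29] (not full yet)
step 2: append 88 -> window=[29, 88] (not full yet)
step 3: append 56 -> window=[29, 88, 56] (not full yet)
step 4: append 3 -> window=[29, 88, 56, 3] -> max=88
step 5: append 22 -> window=[88, 56, 3, 22] -> max=88
step 6: append 10 -> window=[56, 3, 22, 10] -> max=56
step 7: append 88 -> window=[3, 22, 10, 88] -> max=88
step 8: append 82 -> window=[22, 10, 88, 82] -> max=88
step 9: append 70 -> window=[10, 88, 82, 70] -> max=88
step 10: append 87 -> window=[88, 82, 70, 87] -> max=88
step 11: append 19 -> window=[82, 70, 87, 19] -> max=87
step 12: append 44 -> window=[70, 87, 19, 44] -> max=87
step 13: append 28 -> window=[87, 19, 44, 28] -> max=87
step 14: append 21 -> window=[19, 44, 28, 21] -> max=44
Window #11 max = 44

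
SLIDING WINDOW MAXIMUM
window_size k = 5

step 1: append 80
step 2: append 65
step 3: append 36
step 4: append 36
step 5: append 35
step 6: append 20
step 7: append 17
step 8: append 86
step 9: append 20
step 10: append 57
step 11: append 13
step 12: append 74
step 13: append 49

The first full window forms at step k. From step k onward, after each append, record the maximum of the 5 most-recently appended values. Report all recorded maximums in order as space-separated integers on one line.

Answer: 80 65 36 86 86 86 86 86 74

Derivation:
step 1: append 80 -> window=[80] (not full yet)
step 2: append 65 -> window=[80, 65] (not full yet)
step 3: append 36 -> window=[80, 65, 36] (not full yet)
step 4: append 36 -> window=[80, 65, 36, 36] (not full yet)
step 5: append 35 -> window=[80, 65, 36, 36, 35] -> max=80
step 6: append 20 -> window=[65, 36, 36, 35, 20] -> max=65
step 7: append 17 -> window=[36, 36, 35, 20, 17] -> max=36
step 8: append 86 -> window=[36, 35, 20, 17, 86] -> max=86
step 9: append 20 -> window=[35, 20, 17, 86, 20] -> max=86
step 10: append 57 -> window=[20, 17, 86, 20, 57] -> max=86
step 11: append 13 -> window=[17, 86, 20, 57, 13] -> max=86
step 12: append 74 -> window=[86, 20, 57, 13, 74] -> max=86
step 13: append 49 -> window=[20, 57, 13, 74, 49] -> max=74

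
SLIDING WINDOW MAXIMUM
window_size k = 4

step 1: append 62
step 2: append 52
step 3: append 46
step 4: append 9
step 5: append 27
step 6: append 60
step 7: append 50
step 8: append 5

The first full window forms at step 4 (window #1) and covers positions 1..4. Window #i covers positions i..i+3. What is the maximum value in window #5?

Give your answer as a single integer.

Answer: 60

Derivation:
step 1: append 62 -> window=[62] (not full yet)
step 2: append 52 -> window=[62, 52] (not full yet)
step 3: append 46 -> window=[62, 52, 46] (not full yet)
step 4: append 9 -> window=[62, 52, 46, 9] -> max=62
step 5: append 27 -> window=[52, 46, 9, 27] -> max=52
step 6: append 60 -> window=[46, 9, 27, 60] -> max=60
step 7: append 50 -> window=[9, 27, 60, 50] -> max=60
step 8: append 5 -> window=[27, 60, 50, 5] -> max=60
Window #5 max = 60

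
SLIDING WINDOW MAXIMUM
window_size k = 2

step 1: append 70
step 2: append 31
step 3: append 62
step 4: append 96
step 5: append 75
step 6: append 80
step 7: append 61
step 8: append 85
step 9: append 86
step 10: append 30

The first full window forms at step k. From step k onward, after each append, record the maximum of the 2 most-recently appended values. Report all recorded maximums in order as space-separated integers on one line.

Answer: 70 62 96 96 80 80 85 86 86

Derivation:
step 1: append 70 -> window=[70] (not full yet)
step 2: append 31 -> window=[70, 31] -> max=70
step 3: append 62 -> window=[31, 62] -> max=62
step 4: append 96 -> window=[62, 96] -> max=96
step 5: append 75 -> window=[96, 75] -> max=96
step 6: append 80 -> window=[75, 80] -> max=80
step 7: append 61 -> window=[80, 61] -> max=80
step 8: append 85 -> window=[61, 85] -> max=85
step 9: append 86 -> window=[85, 86] -> max=86
step 10: append 30 -> window=[86, 30] -> max=86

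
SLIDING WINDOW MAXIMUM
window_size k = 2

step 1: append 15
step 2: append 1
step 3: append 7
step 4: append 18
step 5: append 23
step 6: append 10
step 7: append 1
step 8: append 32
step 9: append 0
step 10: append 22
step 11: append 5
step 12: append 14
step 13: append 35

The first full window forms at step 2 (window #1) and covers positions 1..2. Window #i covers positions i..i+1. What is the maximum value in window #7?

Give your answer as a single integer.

step 1: append 15 -> window=[15] (not full yet)
step 2: append 1 -> window=[15, 1] -> max=15
step 3: append 7 -> window=[1, 7] -> max=7
step 4: append 18 -> window=[7, 18] -> max=18
step 5: append 23 -> window=[18, 23] -> max=23
step 6: append 10 -> window=[23, 10] -> max=23
step 7: append 1 -> window=[10, 1] -> max=10
step 8: append 32 -> window=[1, 32] -> max=32
Window #7 max = 32

Answer: 32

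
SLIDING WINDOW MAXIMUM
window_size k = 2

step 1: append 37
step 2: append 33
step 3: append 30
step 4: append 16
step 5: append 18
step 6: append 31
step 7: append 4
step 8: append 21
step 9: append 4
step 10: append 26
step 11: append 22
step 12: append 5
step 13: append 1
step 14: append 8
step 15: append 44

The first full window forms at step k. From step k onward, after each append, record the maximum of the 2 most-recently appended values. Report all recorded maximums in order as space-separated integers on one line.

Answer: 37 33 30 18 31 31 21 21 26 26 22 5 8 44

Derivation:
step 1: append 37 -> window=[37] (not full yet)
step 2: append 33 -> window=[37, 33] -> max=37
step 3: append 30 -> window=[33, 30] -> max=33
step 4: append 16 -> window=[30, 16] -> max=30
step 5: append 18 -> window=[16, 18] -> max=18
step 6: append 31 -> window=[18, 31] -> max=31
step 7: append 4 -> window=[31, 4] -> max=31
step 8: append 21 -> window=[4, 21] -> max=21
step 9: append 4 -> window=[21, 4] -> max=21
step 10: append 26 -> window=[4, 26] -> max=26
step 11: append 22 -> window=[26, 22] -> max=26
step 12: append 5 -> window=[22, 5] -> max=22
step 13: append 1 -> window=[5, 1] -> max=5
step 14: append 8 -> window=[1, 8] -> max=8
step 15: append 44 -> window=[8, 44] -> max=44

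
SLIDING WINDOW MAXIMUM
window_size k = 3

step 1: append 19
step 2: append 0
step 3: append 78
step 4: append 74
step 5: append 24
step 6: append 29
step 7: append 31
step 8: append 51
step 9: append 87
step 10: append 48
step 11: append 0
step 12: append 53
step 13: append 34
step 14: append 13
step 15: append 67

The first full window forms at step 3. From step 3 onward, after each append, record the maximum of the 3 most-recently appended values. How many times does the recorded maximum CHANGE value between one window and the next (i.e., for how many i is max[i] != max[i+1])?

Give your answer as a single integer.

Answer: 6

Derivation:
step 1: append 19 -> window=[19] (not full yet)
step 2: append 0 -> window=[19, 0] (not full yet)
step 3: append 78 -> window=[19, 0, 78] -> max=78
step 4: append 74 -> window=[0, 78, 74] -> max=78
step 5: append 24 -> window=[78, 74, 24] -> max=78
step 6: append 29 -> window=[74, 24, 29] -> max=74
step 7: append 31 -> window=[24, 29, 31] -> max=31
step 8: append 51 -> window=[29, 31, 51] -> max=51
step 9: append 87 -> window=[31, 51, 87] -> max=87
step 10: append 48 -> window=[51, 87, 48] -> max=87
step 11: append 0 -> window=[87, 48, 0] -> max=87
step 12: append 53 -> window=[48, 0, 53] -> max=53
step 13: append 34 -> window=[0, 53, 34] -> max=53
step 14: append 13 -> window=[53, 34, 13] -> max=53
step 15: append 67 -> window=[34, 13, 67] -> max=67
Recorded maximums: 78 78 78 74 31 51 87 87 87 53 53 53 67
Changes between consecutive maximums: 6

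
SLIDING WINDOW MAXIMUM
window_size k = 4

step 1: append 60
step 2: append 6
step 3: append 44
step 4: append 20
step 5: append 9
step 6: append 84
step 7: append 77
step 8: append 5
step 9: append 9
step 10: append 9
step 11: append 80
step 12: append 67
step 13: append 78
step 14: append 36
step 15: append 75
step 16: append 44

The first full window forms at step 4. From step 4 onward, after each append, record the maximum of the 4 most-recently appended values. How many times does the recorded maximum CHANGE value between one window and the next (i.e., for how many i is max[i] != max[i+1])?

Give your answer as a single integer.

Answer: 5

Derivation:
step 1: append 60 -> window=[60] (not full yet)
step 2: append 6 -> window=[60, 6] (not full yet)
step 3: append 44 -> window=[60, 6, 44] (not full yet)
step 4: append 20 -> window=[60, 6, 44, 20] -> max=60
step 5: append 9 -> window=[6, 44, 20, 9] -> max=44
step 6: append 84 -> window=[44, 20, 9, 84] -> max=84
step 7: append 77 -> window=[20, 9, 84, 77] -> max=84
step 8: append 5 -> window=[9, 84, 77, 5] -> max=84
step 9: append 9 -> window=[84, 77, 5, 9] -> max=84
step 10: append 9 -> window=[77, 5, 9, 9] -> max=77
step 11: append 80 -> window=[5, 9, 9, 80] -> max=80
step 12: append 67 -> window=[9, 9, 80, 67] -> max=80
step 13: append 78 -> window=[9, 80, 67, 78] -> max=80
step 14: append 36 -> window=[80, 67, 78, 36] -> max=80
step 15: append 75 -> window=[67, 78, 36, 75] -> max=78
step 16: append 44 -> window=[78, 36, 75, 44] -> max=78
Recorded maximums: 60 44 84 84 84 84 77 80 80 80 80 78 78
Changes between consecutive maximums: 5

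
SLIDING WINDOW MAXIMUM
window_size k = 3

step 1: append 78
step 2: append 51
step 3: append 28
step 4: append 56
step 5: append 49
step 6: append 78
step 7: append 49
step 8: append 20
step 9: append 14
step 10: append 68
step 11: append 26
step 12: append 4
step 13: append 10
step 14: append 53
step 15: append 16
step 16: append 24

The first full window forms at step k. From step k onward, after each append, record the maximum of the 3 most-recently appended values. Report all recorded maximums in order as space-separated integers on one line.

step 1: append 78 -> window=[78] (not full yet)
step 2: append 51 -> window=[78, 51] (not full yet)
step 3: append 28 -> window=[78, 51, 28] -> max=78
step 4: append 56 -> window=[51, 28, 56] -> max=56
step 5: append 49 -> window=[28, 56, 49] -> max=56
step 6: append 78 -> window=[56, 49, 78] -> max=78
step 7: append 49 -> window=[49, 78, 49] -> max=78
step 8: append 20 -> window=[78, 49, 20] -> max=78
step 9: append 14 -> window=[49, 20, 14] -> max=49
step 10: append 68 -> window=[20, 14, 68] -> max=68
step 11: append 26 -> window=[14, 68, 26] -> max=68
step 12: append 4 -> window=[68, 26, 4] -> max=68
step 13: append 10 -> window=[26, 4, 10] -> max=26
step 14: append 53 -> window=[4, 10, 53] -> max=53
step 15: append 16 -> window=[10, 53, 16] -> max=53
step 16: append 24 -> window=[53, 16, 24] -> max=53

Answer: 78 56 56 78 78 78 49 68 68 68 26 53 53 53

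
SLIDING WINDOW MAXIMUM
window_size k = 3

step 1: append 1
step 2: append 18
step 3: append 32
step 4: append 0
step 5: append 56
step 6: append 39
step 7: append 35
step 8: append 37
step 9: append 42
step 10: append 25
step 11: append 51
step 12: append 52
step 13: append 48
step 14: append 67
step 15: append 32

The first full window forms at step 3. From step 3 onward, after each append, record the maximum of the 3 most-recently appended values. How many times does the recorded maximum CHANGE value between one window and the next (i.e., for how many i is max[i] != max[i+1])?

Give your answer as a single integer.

Answer: 6

Derivation:
step 1: append 1 -> window=[1] (not full yet)
step 2: append 18 -> window=[1, 18] (not full yet)
step 3: append 32 -> window=[1, 18, 32] -> max=32
step 4: append 0 -> window=[18, 32, 0] -> max=32
step 5: append 56 -> window=[32, 0, 56] -> max=56
step 6: append 39 -> window=[0, 56, 39] -> max=56
step 7: append 35 -> window=[56, 39, 35] -> max=56
step 8: append 37 -> window=[39, 35, 37] -> max=39
step 9: append 42 -> window=[35, 37, 42] -> max=42
step 10: append 25 -> window=[37, 42, 25] -> max=42
step 11: append 51 -> window=[42, 25, 51] -> max=51
step 12: append 52 -> window=[25, 51, 52] -> max=52
step 13: append 48 -> window=[51, 52, 48] -> max=52
step 14: append 67 -> window=[52, 48, 67] -> max=67
step 15: append 32 -> window=[48, 67, 32] -> max=67
Recorded maximums: 32 32 56 56 56 39 42 42 51 52 52 67 67
Changes between consecutive maximums: 6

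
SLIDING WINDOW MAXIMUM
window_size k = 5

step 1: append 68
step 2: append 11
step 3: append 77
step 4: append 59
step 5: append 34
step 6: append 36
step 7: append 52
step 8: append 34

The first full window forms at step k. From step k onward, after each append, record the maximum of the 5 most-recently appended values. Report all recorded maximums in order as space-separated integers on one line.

Answer: 77 77 77 59

Derivation:
step 1: append 68 -> window=[68] (not full yet)
step 2: append 11 -> window=[68, 11] (not full yet)
step 3: append 77 -> window=[68, 11, 77] (not full yet)
step 4: append 59 -> window=[68, 11, 77, 59] (not full yet)
step 5: append 34 -> window=[68, 11, 77, 59, 34] -> max=77
step 6: append 36 -> window=[11, 77, 59, 34, 36] -> max=77
step 7: append 52 -> window=[77, 59, 34, 36, 52] -> max=77
step 8: append 34 -> window=[59, 34, 36, 52, 34] -> max=59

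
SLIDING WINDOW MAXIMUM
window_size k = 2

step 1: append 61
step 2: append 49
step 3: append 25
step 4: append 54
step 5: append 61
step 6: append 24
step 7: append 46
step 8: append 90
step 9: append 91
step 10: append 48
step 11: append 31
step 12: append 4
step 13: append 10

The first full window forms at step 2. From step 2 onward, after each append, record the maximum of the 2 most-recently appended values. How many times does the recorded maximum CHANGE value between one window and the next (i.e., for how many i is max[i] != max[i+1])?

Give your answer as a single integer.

Answer: 9

Derivation:
step 1: append 61 -> window=[61] (not full yet)
step 2: append 49 -> window=[61, 49] -> max=61
step 3: append 25 -> window=[49, 25] -> max=49
step 4: append 54 -> window=[25, 54] -> max=54
step 5: append 61 -> window=[54, 61] -> max=61
step 6: append 24 -> window=[61, 24] -> max=61
step 7: append 46 -> window=[24, 46] -> max=46
step 8: append 90 -> window=[46, 90] -> max=90
step 9: append 91 -> window=[90, 91] -> max=91
step 10: append 48 -> window=[91, 48] -> max=91
step 11: append 31 -> window=[48, 31] -> max=48
step 12: append 4 -> window=[31, 4] -> max=31
step 13: append 10 -> window=[4, 10] -> max=10
Recorded maximums: 61 49 54 61 61 46 90 91 91 48 31 10
Changes between consecutive maximums: 9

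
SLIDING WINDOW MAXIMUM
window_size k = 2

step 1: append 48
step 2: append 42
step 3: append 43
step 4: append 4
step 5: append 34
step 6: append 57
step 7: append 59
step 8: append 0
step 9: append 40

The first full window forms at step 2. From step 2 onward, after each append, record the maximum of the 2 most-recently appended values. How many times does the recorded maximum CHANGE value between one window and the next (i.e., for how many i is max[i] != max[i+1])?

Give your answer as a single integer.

Answer: 5

Derivation:
step 1: append 48 -> window=[48] (not full yet)
step 2: append 42 -> window=[48, 42] -> max=48
step 3: append 43 -> window=[42, 43] -> max=43
step 4: append 4 -> window=[43, 4] -> max=43
step 5: append 34 -> window=[4, 34] -> max=34
step 6: append 57 -> window=[34, 57] -> max=57
step 7: append 59 -> window=[57, 59] -> max=59
step 8: append 0 -> window=[59, 0] -> max=59
step 9: append 40 -> window=[0, 40] -> max=40
Recorded maximums: 48 43 43 34 57 59 59 40
Changes between consecutive maximums: 5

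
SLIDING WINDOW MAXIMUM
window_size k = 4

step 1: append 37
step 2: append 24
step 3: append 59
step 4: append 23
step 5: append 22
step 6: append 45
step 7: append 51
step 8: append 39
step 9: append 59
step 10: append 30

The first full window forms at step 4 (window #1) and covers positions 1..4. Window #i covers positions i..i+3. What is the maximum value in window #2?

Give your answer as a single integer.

Answer: 59

Derivation:
step 1: append 37 -> window=[37] (not full yet)
step 2: append 24 -> window=[37, 24] (not full yet)
step 3: append 59 -> window=[37, 24, 59] (not full yet)
step 4: append 23 -> window=[37, 24, 59, 23] -> max=59
step 5: append 22 -> window=[24, 59, 23, 22] -> max=59
Window #2 max = 59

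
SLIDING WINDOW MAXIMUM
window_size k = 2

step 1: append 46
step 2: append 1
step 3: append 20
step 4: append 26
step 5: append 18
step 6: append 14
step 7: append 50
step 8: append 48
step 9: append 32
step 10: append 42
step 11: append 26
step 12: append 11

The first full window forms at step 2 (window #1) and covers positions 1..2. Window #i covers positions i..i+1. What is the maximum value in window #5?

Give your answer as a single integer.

step 1: append 46 -> window=[46] (not full yet)
step 2: append 1 -> window=[46, 1] -> max=46
step 3: append 20 -> window=[1, 20] -> max=20
step 4: append 26 -> window=[20, 26] -> max=26
step 5: append 18 -> window=[26, 18] -> max=26
step 6: append 14 -> window=[18, 14] -> max=18
Window #5 max = 18

Answer: 18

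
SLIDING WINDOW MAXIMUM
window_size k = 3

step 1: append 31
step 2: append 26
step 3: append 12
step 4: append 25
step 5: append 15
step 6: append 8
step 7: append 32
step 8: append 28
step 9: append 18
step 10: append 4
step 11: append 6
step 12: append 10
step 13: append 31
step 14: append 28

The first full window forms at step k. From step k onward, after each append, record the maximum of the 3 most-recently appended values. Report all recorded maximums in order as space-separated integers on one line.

Answer: 31 26 25 25 32 32 32 28 18 10 31 31

Derivation:
step 1: append 31 -> window=[31] (not full yet)
step 2: append 26 -> window=[31, 26] (not full yet)
step 3: append 12 -> window=[31, 26, 12] -> max=31
step 4: append 25 -> window=[26, 12, 25] -> max=26
step 5: append 15 -> window=[12, 25, 15] -> max=25
step 6: append 8 -> window=[25, 15, 8] -> max=25
step 7: append 32 -> window=[15, 8, 32] -> max=32
step 8: append 28 -> window=[8, 32, 28] -> max=32
step 9: append 18 -> window=[32, 28, 18] -> max=32
step 10: append 4 -> window=[28, 18, 4] -> max=28
step 11: append 6 -> window=[18, 4, 6] -> max=18
step 12: append 10 -> window=[4, 6, 10] -> max=10
step 13: append 31 -> window=[6, 10, 31] -> max=31
step 14: append 28 -> window=[10, 31, 28] -> max=31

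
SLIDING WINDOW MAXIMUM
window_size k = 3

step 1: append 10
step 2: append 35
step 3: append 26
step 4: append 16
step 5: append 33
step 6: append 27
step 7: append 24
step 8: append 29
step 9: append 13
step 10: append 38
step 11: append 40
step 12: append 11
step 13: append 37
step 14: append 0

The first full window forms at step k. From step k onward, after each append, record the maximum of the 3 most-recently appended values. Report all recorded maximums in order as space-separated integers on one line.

step 1: append 10 -> window=[10] (not full yet)
step 2: append 35 -> window=[10, 35] (not full yet)
step 3: append 26 -> window=[10, 35, 26] -> max=35
step 4: append 16 -> window=[35, 26, 16] -> max=35
step 5: append 33 -> window=[26, 16, 33] -> max=33
step 6: append 27 -> window=[16, 33, 27] -> max=33
step 7: append 24 -> window=[33, 27, 24] -> max=33
step 8: append 29 -> window=[27, 24, 29] -> max=29
step 9: append 13 -> window=[24, 29, 13] -> max=29
step 10: append 38 -> window=[29, 13, 38] -> max=38
step 11: append 40 -> window=[13, 38, 40] -> max=40
step 12: append 11 -> window=[38, 40, 11] -> max=40
step 13: append 37 -> window=[40, 11, 37] -> max=40
step 14: append 0 -> window=[11, 37, 0] -> max=37

Answer: 35 35 33 33 33 29 29 38 40 40 40 37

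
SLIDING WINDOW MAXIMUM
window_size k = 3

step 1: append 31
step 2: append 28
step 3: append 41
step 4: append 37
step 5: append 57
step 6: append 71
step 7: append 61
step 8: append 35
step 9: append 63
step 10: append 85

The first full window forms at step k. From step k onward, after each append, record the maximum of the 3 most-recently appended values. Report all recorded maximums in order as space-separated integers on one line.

step 1: append 31 -> window=[31] (not full yet)
step 2: append 28 -> window=[31, 28] (not full yet)
step 3: append 41 -> window=[31, 28, 41] -> max=41
step 4: append 37 -> window=[28, 41, 37] -> max=41
step 5: append 57 -> window=[41, 37, 57] -> max=57
step 6: append 71 -> window=[37, 57, 71] -> max=71
step 7: append 61 -> window=[57, 71, 61] -> max=71
step 8: append 35 -> window=[71, 61, 35] -> max=71
step 9: append 63 -> window=[61, 35, 63] -> max=63
step 10: append 85 -> window=[35, 63, 85] -> max=85

Answer: 41 41 57 71 71 71 63 85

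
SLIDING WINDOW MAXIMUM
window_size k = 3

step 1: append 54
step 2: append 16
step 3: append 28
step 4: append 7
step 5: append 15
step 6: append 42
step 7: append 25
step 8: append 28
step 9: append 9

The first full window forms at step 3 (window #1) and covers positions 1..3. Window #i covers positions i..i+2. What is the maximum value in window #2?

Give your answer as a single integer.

step 1: append 54 -> window=[54] (not full yet)
step 2: append 16 -> window=[54, 16] (not full yet)
step 3: append 28 -> window=[54, 16, 28] -> max=54
step 4: append 7 -> window=[16, 28, 7] -> max=28
Window #2 max = 28

Answer: 28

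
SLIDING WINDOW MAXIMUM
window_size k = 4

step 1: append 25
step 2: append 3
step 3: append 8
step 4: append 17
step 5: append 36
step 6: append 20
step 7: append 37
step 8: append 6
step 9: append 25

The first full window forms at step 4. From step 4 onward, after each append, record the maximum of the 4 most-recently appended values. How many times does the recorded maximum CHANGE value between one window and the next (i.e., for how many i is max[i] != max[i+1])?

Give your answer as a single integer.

step 1: append 25 -> window=[25] (not full yet)
step 2: append 3 -> window=[25, 3] (not full yet)
step 3: append 8 -> window=[25, 3, 8] (not full yet)
step 4: append 17 -> window=[25, 3, 8, 17] -> max=25
step 5: append 36 -> window=[3, 8, 17, 36] -> max=36
step 6: append 20 -> window=[8, 17, 36, 20] -> max=36
step 7: append 37 -> window=[17, 36, 20, 37] -> max=37
step 8: append 6 -> window=[36, 20, 37, 6] -> max=37
step 9: append 25 -> window=[20, 37, 6, 25] -> max=37
Recorded maximums: 25 36 36 37 37 37
Changes between consecutive maximums: 2

Answer: 2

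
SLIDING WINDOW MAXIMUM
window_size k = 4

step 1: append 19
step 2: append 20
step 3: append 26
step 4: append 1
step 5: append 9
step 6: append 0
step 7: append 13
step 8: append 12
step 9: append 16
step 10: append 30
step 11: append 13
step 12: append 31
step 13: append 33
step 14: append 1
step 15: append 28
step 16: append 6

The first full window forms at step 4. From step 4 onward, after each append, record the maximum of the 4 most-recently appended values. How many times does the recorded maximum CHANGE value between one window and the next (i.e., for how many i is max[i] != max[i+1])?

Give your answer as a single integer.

step 1: append 19 -> window=[19] (not full yet)
step 2: append 20 -> window=[19, 20] (not full yet)
step 3: append 26 -> window=[19, 20, 26] (not full yet)
step 4: append 1 -> window=[19, 20, 26, 1] -> max=26
step 5: append 9 -> window=[20, 26, 1, 9] -> max=26
step 6: append 0 -> window=[26, 1, 9, 0] -> max=26
step 7: append 13 -> window=[1, 9, 0, 13] -> max=13
step 8: append 12 -> window=[9, 0, 13, 12] -> max=13
step 9: append 16 -> window=[0, 13, 12, 16] -> max=16
step 10: append 30 -> window=[13, 12, 16, 30] -> max=30
step 11: append 13 -> window=[12, 16, 30, 13] -> max=30
step 12: append 31 -> window=[16, 30, 13, 31] -> max=31
step 13: append 33 -> window=[30, 13, 31, 33] -> max=33
step 14: append 1 -> window=[13, 31, 33, 1] -> max=33
step 15: append 28 -> window=[31, 33, 1, 28] -> max=33
step 16: append 6 -> window=[33, 1, 28, 6] -> max=33
Recorded maximums: 26 26 26 13 13 16 30 30 31 33 33 33 33
Changes between consecutive maximums: 5

Answer: 5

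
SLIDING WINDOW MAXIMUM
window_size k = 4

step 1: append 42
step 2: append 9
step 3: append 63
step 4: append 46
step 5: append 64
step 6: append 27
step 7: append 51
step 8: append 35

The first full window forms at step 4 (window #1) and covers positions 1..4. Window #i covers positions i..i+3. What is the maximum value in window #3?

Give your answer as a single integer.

Answer: 64

Derivation:
step 1: append 42 -> window=[42] (not full yet)
step 2: append 9 -> window=[42, 9] (not full yet)
step 3: append 63 -> window=[42, 9, 63] (not full yet)
step 4: append 46 -> window=[42, 9, 63, 46] -> max=63
step 5: append 64 -> window=[9, 63, 46, 64] -> max=64
step 6: append 27 -> window=[63, 46, 64, 27] -> max=64
Window #3 max = 64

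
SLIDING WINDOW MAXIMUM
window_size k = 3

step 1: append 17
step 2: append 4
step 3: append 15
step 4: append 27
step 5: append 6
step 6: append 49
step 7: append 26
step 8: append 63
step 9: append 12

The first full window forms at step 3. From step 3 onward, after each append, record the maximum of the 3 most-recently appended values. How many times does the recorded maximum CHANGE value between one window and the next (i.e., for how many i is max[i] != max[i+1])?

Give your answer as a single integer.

Answer: 3

Derivation:
step 1: append 17 -> window=[17] (not full yet)
step 2: append 4 -> window=[17, 4] (not full yet)
step 3: append 15 -> window=[17, 4, 15] -> max=17
step 4: append 27 -> window=[4, 15, 27] -> max=27
step 5: append 6 -> window=[15, 27, 6] -> max=27
step 6: append 49 -> window=[27, 6, 49] -> max=49
step 7: append 26 -> window=[6, 49, 26] -> max=49
step 8: append 63 -> window=[49, 26, 63] -> max=63
step 9: append 12 -> window=[26, 63, 12] -> max=63
Recorded maximums: 17 27 27 49 49 63 63
Changes between consecutive maximums: 3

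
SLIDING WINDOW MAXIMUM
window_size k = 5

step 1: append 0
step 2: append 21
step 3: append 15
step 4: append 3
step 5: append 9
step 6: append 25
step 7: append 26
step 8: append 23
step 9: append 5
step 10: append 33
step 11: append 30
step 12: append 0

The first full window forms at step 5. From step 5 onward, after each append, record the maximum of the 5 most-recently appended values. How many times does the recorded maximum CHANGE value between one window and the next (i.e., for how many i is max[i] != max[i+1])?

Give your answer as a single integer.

step 1: append 0 -> window=[0] (not full yet)
step 2: append 21 -> window=[0, 21] (not full yet)
step 3: append 15 -> window=[0, 21, 15] (not full yet)
step 4: append 3 -> window=[0, 21, 15, 3] (not full yet)
step 5: append 9 -> window=[0, 21, 15, 3, 9] -> max=21
step 6: append 25 -> window=[21, 15, 3, 9, 25] -> max=25
step 7: append 26 -> window=[15, 3, 9, 25, 26] -> max=26
step 8: append 23 -> window=[3, 9, 25, 26, 23] -> max=26
step 9: append 5 -> window=[9, 25, 26, 23, 5] -> max=26
step 10: append 33 -> window=[25, 26, 23, 5, 33] -> max=33
step 11: append 30 -> window=[26, 23, 5, 33, 30] -> max=33
step 12: append 0 -> window=[23, 5, 33, 30, 0] -> max=33
Recorded maximums: 21 25 26 26 26 33 33 33
Changes between consecutive maximums: 3

Answer: 3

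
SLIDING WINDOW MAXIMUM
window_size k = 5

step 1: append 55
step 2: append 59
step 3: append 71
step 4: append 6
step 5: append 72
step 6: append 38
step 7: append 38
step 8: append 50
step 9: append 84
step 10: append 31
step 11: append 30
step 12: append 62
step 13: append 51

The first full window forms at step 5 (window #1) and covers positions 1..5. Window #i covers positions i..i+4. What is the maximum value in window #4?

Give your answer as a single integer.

step 1: append 55 -> window=[55] (not full yet)
step 2: append 59 -> window=[55, 59] (not full yet)
step 3: append 71 -> window=[55, 59, 71] (not full yet)
step 4: append 6 -> window=[55, 59, 71, 6] (not full yet)
step 5: append 72 -> window=[55, 59, 71, 6, 72] -> max=72
step 6: append 38 -> window=[59, 71, 6, 72, 38] -> max=72
step 7: append 38 -> window=[71, 6, 72, 38, 38] -> max=72
step 8: append 50 -> window=[6, 72, 38, 38, 50] -> max=72
Window #4 max = 72

Answer: 72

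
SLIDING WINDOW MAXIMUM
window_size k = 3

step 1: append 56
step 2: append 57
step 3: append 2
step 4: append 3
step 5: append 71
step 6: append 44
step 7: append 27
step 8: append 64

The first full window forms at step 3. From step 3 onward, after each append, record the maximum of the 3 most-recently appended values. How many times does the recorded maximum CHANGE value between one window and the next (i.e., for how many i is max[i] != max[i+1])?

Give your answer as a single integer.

Answer: 2

Derivation:
step 1: append 56 -> window=[56] (not full yet)
step 2: append 57 -> window=[56, 57] (not full yet)
step 3: append 2 -> window=[56, 57, 2] -> max=57
step 4: append 3 -> window=[57, 2, 3] -> max=57
step 5: append 71 -> window=[2, 3, 71] -> max=71
step 6: append 44 -> window=[3, 71, 44] -> max=71
step 7: append 27 -> window=[71, 44, 27] -> max=71
step 8: append 64 -> window=[44, 27, 64] -> max=64
Recorded maximums: 57 57 71 71 71 64
Changes between consecutive maximums: 2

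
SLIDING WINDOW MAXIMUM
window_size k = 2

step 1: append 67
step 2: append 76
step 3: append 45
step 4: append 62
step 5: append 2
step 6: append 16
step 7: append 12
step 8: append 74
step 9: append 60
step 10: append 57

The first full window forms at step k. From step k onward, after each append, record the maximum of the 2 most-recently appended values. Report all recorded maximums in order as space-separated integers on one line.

Answer: 76 76 62 62 16 16 74 74 60

Derivation:
step 1: append 67 -> window=[67] (not full yet)
step 2: append 76 -> window=[67, 76] -> max=76
step 3: append 45 -> window=[76, 45] -> max=76
step 4: append 62 -> window=[45, 62] -> max=62
step 5: append 2 -> window=[62, 2] -> max=62
step 6: append 16 -> window=[2, 16] -> max=16
step 7: append 12 -> window=[16, 12] -> max=16
step 8: append 74 -> window=[12, 74] -> max=74
step 9: append 60 -> window=[74, 60] -> max=74
step 10: append 57 -> window=[60, 57] -> max=60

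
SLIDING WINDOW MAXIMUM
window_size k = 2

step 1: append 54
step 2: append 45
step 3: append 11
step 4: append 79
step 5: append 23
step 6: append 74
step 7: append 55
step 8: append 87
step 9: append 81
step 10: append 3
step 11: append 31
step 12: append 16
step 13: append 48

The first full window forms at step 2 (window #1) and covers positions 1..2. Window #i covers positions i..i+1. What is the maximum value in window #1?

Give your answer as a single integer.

Answer: 54

Derivation:
step 1: append 54 -> window=[54] (not full yet)
step 2: append 45 -> window=[54, 45] -> max=54
Window #1 max = 54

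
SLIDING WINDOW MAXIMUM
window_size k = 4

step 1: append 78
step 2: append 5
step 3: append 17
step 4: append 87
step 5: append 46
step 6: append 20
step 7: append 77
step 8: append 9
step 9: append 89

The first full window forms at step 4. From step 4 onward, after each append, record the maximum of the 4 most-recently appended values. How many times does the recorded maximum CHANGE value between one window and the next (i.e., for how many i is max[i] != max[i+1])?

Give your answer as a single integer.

Answer: 2

Derivation:
step 1: append 78 -> window=[78] (not full yet)
step 2: append 5 -> window=[78, 5] (not full yet)
step 3: append 17 -> window=[78, 5, 17] (not full yet)
step 4: append 87 -> window=[78, 5, 17, 87] -> max=87
step 5: append 46 -> window=[5, 17, 87, 46] -> max=87
step 6: append 20 -> window=[17, 87, 46, 20] -> max=87
step 7: append 77 -> window=[87, 46, 20, 77] -> max=87
step 8: append 9 -> window=[46, 20, 77, 9] -> max=77
step 9: append 89 -> window=[20, 77, 9, 89] -> max=89
Recorded maximums: 87 87 87 87 77 89
Changes between consecutive maximums: 2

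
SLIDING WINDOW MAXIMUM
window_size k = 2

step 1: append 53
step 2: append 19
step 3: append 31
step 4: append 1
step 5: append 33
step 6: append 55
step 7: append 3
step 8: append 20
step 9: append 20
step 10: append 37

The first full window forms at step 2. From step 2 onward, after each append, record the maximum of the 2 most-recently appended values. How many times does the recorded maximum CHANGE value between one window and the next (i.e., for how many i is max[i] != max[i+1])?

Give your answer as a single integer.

Answer: 5

Derivation:
step 1: append 53 -> window=[53] (not full yet)
step 2: append 19 -> window=[53, 19] -> max=53
step 3: append 31 -> window=[19, 31] -> max=31
step 4: append 1 -> window=[31, 1] -> max=31
step 5: append 33 -> window=[1, 33] -> max=33
step 6: append 55 -> window=[33, 55] -> max=55
step 7: append 3 -> window=[55, 3] -> max=55
step 8: append 20 -> window=[3, 20] -> max=20
step 9: append 20 -> window=[20, 20] -> max=20
step 10: append 37 -> window=[20, 37] -> max=37
Recorded maximums: 53 31 31 33 55 55 20 20 37
Changes between consecutive maximums: 5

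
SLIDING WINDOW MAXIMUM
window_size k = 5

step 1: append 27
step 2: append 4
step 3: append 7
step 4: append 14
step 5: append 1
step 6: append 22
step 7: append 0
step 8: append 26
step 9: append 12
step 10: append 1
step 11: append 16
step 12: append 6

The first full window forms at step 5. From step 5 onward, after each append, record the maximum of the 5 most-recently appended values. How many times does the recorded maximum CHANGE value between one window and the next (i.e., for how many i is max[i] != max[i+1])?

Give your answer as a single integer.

step 1: append 27 -> window=[27] (not full yet)
step 2: append 4 -> window=[27, 4] (not full yet)
step 3: append 7 -> window=[27, 4, 7] (not full yet)
step 4: append 14 -> window=[27, 4, 7, 14] (not full yet)
step 5: append 1 -> window=[27, 4, 7, 14, 1] -> max=27
step 6: append 22 -> window=[4, 7, 14, 1, 22] -> max=22
step 7: append 0 -> window=[7, 14, 1, 22, 0] -> max=22
step 8: append 26 -> window=[14, 1, 22, 0, 26] -> max=26
step 9: append 12 -> window=[1, 22, 0, 26, 12] -> max=26
step 10: append 1 -> window=[22, 0, 26, 12, 1] -> max=26
step 11: append 16 -> window=[0, 26, 12, 1, 16] -> max=26
step 12: append 6 -> window=[26, 12, 1, 16, 6] -> max=26
Recorded maximums: 27 22 22 26 26 26 26 26
Changes between consecutive maximums: 2

Answer: 2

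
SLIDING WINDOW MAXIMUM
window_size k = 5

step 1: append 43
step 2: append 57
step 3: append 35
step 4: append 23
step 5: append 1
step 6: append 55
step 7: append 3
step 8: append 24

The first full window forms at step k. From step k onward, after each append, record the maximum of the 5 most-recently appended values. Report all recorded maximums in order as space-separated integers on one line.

Answer: 57 57 55 55

Derivation:
step 1: append 43 -> window=[43] (not full yet)
step 2: append 57 -> window=[43, 57] (not full yet)
step 3: append 35 -> window=[43, 57, 35] (not full yet)
step 4: append 23 -> window=[43, 57, 35, 23] (not full yet)
step 5: append 1 -> window=[43, 57, 35, 23, 1] -> max=57
step 6: append 55 -> window=[57, 35, 23, 1, 55] -> max=57
step 7: append 3 -> window=[35, 23, 1, 55, 3] -> max=55
step 8: append 24 -> window=[23, 1, 55, 3, 24] -> max=55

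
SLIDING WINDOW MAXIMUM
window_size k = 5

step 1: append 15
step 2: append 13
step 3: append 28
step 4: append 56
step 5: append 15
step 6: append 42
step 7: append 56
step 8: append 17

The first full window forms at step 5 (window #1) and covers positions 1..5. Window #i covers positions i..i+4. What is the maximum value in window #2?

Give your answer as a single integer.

Answer: 56

Derivation:
step 1: append 15 -> window=[15] (not full yet)
step 2: append 13 -> window=[15, 13] (not full yet)
step 3: append 28 -> window=[15, 13, 28] (not full yet)
step 4: append 56 -> window=[15, 13, 28, 56] (not full yet)
step 5: append 15 -> window=[15, 13, 28, 56, 15] -> max=56
step 6: append 42 -> window=[13, 28, 56, 15, 42] -> max=56
Window #2 max = 56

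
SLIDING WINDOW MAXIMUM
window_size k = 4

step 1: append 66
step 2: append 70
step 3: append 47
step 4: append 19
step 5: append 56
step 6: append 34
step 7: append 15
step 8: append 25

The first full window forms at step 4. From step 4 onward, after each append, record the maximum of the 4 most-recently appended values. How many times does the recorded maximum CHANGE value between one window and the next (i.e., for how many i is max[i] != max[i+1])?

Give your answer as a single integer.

step 1: append 66 -> window=[66] (not full yet)
step 2: append 70 -> window=[66, 70] (not full yet)
step 3: append 47 -> window=[66, 70, 47] (not full yet)
step 4: append 19 -> window=[66, 70, 47, 19] -> max=70
step 5: append 56 -> window=[70, 47, 19, 56] -> max=70
step 6: append 34 -> window=[47, 19, 56, 34] -> max=56
step 7: append 15 -> window=[19, 56, 34, 15] -> max=56
step 8: append 25 -> window=[56, 34, 15, 25] -> max=56
Recorded maximums: 70 70 56 56 56
Changes between consecutive maximums: 1

Answer: 1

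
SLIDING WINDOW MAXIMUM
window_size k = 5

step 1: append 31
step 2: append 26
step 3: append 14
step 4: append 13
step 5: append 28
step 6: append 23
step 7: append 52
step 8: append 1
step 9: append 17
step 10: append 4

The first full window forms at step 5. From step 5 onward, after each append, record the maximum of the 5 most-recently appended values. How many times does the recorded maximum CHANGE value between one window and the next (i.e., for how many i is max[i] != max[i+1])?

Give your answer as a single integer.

Answer: 2

Derivation:
step 1: append 31 -> window=[31] (not full yet)
step 2: append 26 -> window=[31, 26] (not full yet)
step 3: append 14 -> window=[31, 26, 14] (not full yet)
step 4: append 13 -> window=[31, 26, 14, 13] (not full yet)
step 5: append 28 -> window=[31, 26, 14, 13, 28] -> max=31
step 6: append 23 -> window=[26, 14, 13, 28, 23] -> max=28
step 7: append 52 -> window=[14, 13, 28, 23, 52] -> max=52
step 8: append 1 -> window=[13, 28, 23, 52, 1] -> max=52
step 9: append 17 -> window=[28, 23, 52, 1, 17] -> max=52
step 10: append 4 -> window=[23, 52, 1, 17, 4] -> max=52
Recorded maximums: 31 28 52 52 52 52
Changes between consecutive maximums: 2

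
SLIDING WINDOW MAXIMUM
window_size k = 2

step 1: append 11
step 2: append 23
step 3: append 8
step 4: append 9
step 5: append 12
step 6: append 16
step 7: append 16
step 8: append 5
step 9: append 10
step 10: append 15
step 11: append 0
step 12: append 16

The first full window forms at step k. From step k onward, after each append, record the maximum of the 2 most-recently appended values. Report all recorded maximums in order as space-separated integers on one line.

step 1: append 11 -> window=[11] (not full yet)
step 2: append 23 -> window=[11, 23] -> max=23
step 3: append 8 -> window=[23, 8] -> max=23
step 4: append 9 -> window=[8, 9] -> max=9
step 5: append 12 -> window=[9, 12] -> max=12
step 6: append 16 -> window=[12, 16] -> max=16
step 7: append 16 -> window=[16, 16] -> max=16
step 8: append 5 -> window=[16, 5] -> max=16
step 9: append 10 -> window=[5, 10] -> max=10
step 10: append 15 -> window=[10, 15] -> max=15
step 11: append 0 -> window=[15, 0] -> max=15
step 12: append 16 -> window=[0, 16] -> max=16

Answer: 23 23 9 12 16 16 16 10 15 15 16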